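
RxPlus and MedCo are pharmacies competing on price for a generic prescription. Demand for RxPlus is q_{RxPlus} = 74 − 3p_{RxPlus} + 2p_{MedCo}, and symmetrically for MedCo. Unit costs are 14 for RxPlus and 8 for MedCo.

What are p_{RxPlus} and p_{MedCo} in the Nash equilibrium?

RxPlus's profit: π = (p_{RxPlus} − 14)(74 − 3p_{RxPlus} + 2p_{MedCo}).
∂π/∂p_{RxPlus} = 116 − 6p_{RxPlus} + 2p_{MedCo} = 0 ⇒ p_{RxPlus} = 58/3 + (1/3)p_{MedCo}.
Similarly p_{MedCo} = 49/3 + (1/3)p_{RxPlus}.
Plugging p_{MedCo} into RxPlus's best response: p_{RxPlus} = 58/3 + (1/3)(49/3 + (1/3)p_{RxPlus}) ⇒ (8/9)p_{RxPlus} = 223/9, so p_{RxPlus} = 27.875.
Then p_{MedCo} = 49/3 + (1/3)·27.875 = 25.625.

27.875, 25.625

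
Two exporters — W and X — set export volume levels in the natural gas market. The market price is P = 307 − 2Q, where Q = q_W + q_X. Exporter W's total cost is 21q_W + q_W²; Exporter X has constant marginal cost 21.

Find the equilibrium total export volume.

Exporter W's profit: π = q_W(307 − 2(q_W + q_X)) − 21q_W − q_W².
∂π/∂q_W = 286 − 6q_W − 2q_X = 0, so q_W = 143/3 − (1/3)q_X.
For X: ∂π/∂q_X = 286 − 4q_X − 2q_W = 0 ⇒ q_X = 71.5 − 0.5q_W.
Plugging q_X into W's best response: q_W = 143/3 − (1/3)(71.5 − 0.5q_W) ⇒ (5/6)q_W = 143/6, so q_W = 28.6.
Then q_X = 71.5 − 0.5·28.6 = 57.2.
Total export volume: 28.6 + 57.2 = 85.8.

85.8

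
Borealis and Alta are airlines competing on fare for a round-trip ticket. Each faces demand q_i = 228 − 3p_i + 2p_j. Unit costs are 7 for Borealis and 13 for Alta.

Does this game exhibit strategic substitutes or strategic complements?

Borealis's profit: π = (p_{Borealis} − 7)(228 − 3p_{Borealis} + 2p_{Alta}).
∂π/∂p_{Borealis} = 249 − 6p_{Borealis} + 2p_{Alta} = 0 ⇒ p_{Borealis} = 41.5 + (1/3)p_{Alta}.
The best-response slope dp_{Borealis}/dp_{Alta} = 1/3 > 0: the reaction function is upward-sloping, so the choices are strategic complements.

strategic complements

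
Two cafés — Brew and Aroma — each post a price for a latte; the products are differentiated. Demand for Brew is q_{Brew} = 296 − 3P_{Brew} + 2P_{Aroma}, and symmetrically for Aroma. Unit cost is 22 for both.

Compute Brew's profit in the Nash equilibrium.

14076.75

Brew's profit: π = (P_{Brew} − 22)(296 − 3P_{Brew} + 2P_{Aroma}).
∂π/∂P_{Brew} = 362 − 6P_{Brew} + 2P_{Aroma} = 0 ⇒ P_{Brew} = 181/3 + (1/3)P_{Aroma}.
By symmetry P_{Aroma} = P_{Brew}; substituting into the reaction function, (2/3)P_{Brew} = 181/3 and P_{Brew} = 90.5.
q_{Brew} = 296 − 3·90.5 + 2·90.5 = 205.5.
Profit = (90.5 − 22)·205.5 = 14076.75.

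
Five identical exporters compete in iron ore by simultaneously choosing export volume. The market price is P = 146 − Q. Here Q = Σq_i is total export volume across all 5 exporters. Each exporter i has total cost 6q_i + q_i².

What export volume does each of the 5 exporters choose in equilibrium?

A representative exporter's profit is π_i = q_i(146 − Q) − 6q_i − q_i², with Q = q_i + Σ_{j≠i} q_j.
First-order condition: 140 − 4q_i − Σ_{j≠i} q_j = 0.
With identical exporters, set every q_j = q: then 140 − 4q − 4q = 0, i.e. q = 140/8 = 17.5.

17.5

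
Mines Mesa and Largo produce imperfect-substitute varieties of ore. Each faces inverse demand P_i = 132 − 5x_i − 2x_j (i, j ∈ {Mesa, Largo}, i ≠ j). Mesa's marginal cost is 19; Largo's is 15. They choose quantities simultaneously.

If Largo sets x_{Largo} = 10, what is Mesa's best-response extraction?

9.3

Mine Mesa's profit: π = x_{Mesa}(132 − 5x_{Mesa} − 2x_{Largo}) − 19x_{Mesa}.
∂π/∂x_{Mesa} = 113 − 10x_{Mesa} − 2x_{Largo} = 0 ⇒ x_{Mesa} = 11.3 − 0.2x_{Largo}.
At x_{Largo} = 10: x_{Mesa} = 11.3 − 0.2·10 = 9.3.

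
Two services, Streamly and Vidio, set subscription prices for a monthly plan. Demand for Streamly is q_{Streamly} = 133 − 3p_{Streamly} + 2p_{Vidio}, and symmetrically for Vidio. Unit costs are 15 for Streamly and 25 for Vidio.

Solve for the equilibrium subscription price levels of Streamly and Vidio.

46.375, 50.125

Streamly's profit: π = (p_{Streamly} − 15)(133 − 3p_{Streamly} + 2p_{Vidio}).
∂π/∂p_{Streamly} = 178 − 6p_{Streamly} + 2p_{Vidio} = 0 ⇒ p_{Streamly} = 89/3 + (1/3)p_{Vidio}.
Similarly p_{Vidio} = 104/3 + (1/3)p_{Streamly}.
Solving the two reaction functions simultaneously: (1 − (1/3)(1/3))p_{Streamly} = 89/3 + (1/3)·(104/3), so (8/9)p_{Streamly} = 371/9 and p_{Streamly} = 46.375.
Then p_{Vidio} = 104/3 + (1/3)·46.375 = 50.125.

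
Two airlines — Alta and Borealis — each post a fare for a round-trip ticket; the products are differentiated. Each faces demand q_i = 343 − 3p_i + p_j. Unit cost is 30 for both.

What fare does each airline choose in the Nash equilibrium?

86.6

Alta's profit: π = (p_{Alta} − 30)(343 − 3p_{Alta} + p_{Borealis}).
∂π/∂p_{Alta} = 433 − 6p_{Alta} + p_{Borealis} = 0 ⇒ p_{Alta} = 433/6 + (1/6)p_{Borealis}.
Setting p_{Alta} = p_{Borealis} in the reaction function: p_{Alta} = 433/6 + (1/6)p_{Alta}, so p_{Alta} = (433/6) / (5/6) = 86.6.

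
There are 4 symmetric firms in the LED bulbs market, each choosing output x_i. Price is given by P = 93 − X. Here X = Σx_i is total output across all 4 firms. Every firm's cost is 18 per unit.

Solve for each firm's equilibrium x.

A representative firm's profit is π_i = x_i(93 − X) − 18x_i, with X = x_i + Σ_{j≠i} x_j.
First-order condition: 75 − 2x_i − Σ_{j≠i} x_j = 0.
With identical firms, set every x_j = x: then 75 − 2x − 3x = 0, i.e. x = 75/5 = 15.

15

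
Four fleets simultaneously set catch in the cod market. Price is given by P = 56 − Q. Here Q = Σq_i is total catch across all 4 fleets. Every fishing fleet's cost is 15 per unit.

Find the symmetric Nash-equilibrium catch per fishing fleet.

8.2

A representative fishing fleet's profit is π_i = q_i(56 − Q) − 15q_i, with Q = q_i + Σ_{j≠i} q_j.
First-order condition: 41 − 2q_i − Σ_{j≠i} q_j = 0.
Imposing symmetry (q_j = q for all j) turns Σ_{j≠i} q_j into 3q, so 41 = 5q and q = 8.2.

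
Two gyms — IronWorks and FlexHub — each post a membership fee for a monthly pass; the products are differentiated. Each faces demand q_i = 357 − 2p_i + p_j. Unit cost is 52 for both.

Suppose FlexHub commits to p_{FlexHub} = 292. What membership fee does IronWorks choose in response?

188.25

IronWorks's profit: π = (p_{IronWorks} − 52)(357 − 2p_{IronWorks} + p_{FlexHub}).
∂π/∂p_{IronWorks} = 461 − 4p_{IronWorks} + p_{FlexHub} = 0 ⇒ p_{IronWorks} = 115.25 + 0.25p_{FlexHub}.
At p_{FlexHub} = 292: p_{IronWorks} = 115.25 + 0.25·292 = 188.25.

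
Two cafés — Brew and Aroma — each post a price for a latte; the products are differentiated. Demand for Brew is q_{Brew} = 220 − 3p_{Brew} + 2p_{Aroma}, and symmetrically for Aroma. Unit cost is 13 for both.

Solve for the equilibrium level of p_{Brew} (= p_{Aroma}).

64.75

Brew's profit: π = (p_{Brew} − 13)(220 − 3p_{Brew} + 2p_{Aroma}).
∂π/∂p_{Brew} = 259 − 6p_{Brew} + 2p_{Aroma} = 0 ⇒ p_{Brew} = 259/6 + (1/3)p_{Aroma}.
By symmetry p_{Aroma} = p_{Brew}; substituting into the reaction function, (2/3)p_{Brew} = 259/6 and p_{Brew} = 64.75.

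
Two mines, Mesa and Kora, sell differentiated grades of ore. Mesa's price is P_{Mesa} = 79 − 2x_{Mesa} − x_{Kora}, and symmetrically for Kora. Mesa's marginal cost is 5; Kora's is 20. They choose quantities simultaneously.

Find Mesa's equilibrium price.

36.6

Mine Mesa's profit: π = x_{Mesa}(79 − 2x_{Mesa} − x_{Kora}) − 5x_{Mesa}.
∂π/∂x_{Mesa} = 74 − 4x_{Mesa} − x_{Kora} = 0 ⇒ x_{Mesa} = 18.5 − 0.25x_{Kora}.
Similarly x_{Kora} = 14.75 − 0.25x_{Mesa}.
Substituting the second reaction function into the first: x_{Mesa} = 18.5 − 0.25(14.75 − 0.25x_{Mesa}), which gives 0.9375x_{Mesa} = 14.8125 ⇒ x_{Mesa} = 15.8.
Then x_{Kora} = 14.75 − 0.25·15.8 = 10.8.
P_{Mesa} = 79 − 2·15.8 − 10.8 = 36.6.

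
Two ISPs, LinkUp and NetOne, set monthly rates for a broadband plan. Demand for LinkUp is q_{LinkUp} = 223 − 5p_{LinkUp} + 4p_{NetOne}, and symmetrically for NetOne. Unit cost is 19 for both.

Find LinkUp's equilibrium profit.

5780

LinkUp's profit: π = (p_{LinkUp} − 19)(223 − 5p_{LinkUp} + 4p_{NetOne}).
∂π/∂p_{LinkUp} = 318 − 10p_{LinkUp} + 4p_{NetOne} = 0 ⇒ p_{LinkUp} = 31.8 + 0.4p_{NetOne}.
Setting p_{LinkUp} = p_{NetOne} in the reaction function: p_{LinkUp} = 31.8 + 0.4p_{LinkUp}, so p_{LinkUp} = 31.8 / 0.6 = 53.
q_{LinkUp} = 223 − 5·53 + 4·53 = 170.
Profit = (53 − 19)·170 = 5780.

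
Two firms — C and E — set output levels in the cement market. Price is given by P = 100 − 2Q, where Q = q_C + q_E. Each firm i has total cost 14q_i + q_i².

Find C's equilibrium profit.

Firm C's profit: π = q_C(100 − 2(q_C + q_E)) − 14q_C − q_C².
∂π/∂q_C = 86 − 6q_C − 2q_E = 0, so q_C = 43/3 − (1/3)q_E.
By symmetry q_E = q_C; substituting into the reaction function, (4/3)q_C = 43/3 and q_C = 10.75.
Price P = 100 − 2·21.5 = 57.
C's profit: (57 − 14)·10.75 − (10.75)² = 346.6875.

346.6875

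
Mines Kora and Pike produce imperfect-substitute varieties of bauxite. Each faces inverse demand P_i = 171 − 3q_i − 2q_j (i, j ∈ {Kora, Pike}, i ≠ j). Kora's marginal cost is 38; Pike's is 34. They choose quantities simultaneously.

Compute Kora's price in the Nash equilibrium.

Mine Kora's profit: π = q_{Kora}(171 − 3q_{Kora} − 2q_{Pike}) − 38q_{Kora}.
∂π/∂q_{Kora} = 133 − 6q_{Kora} − 2q_{Pike} = 0 ⇒ q_{Kora} = 133/6 − (1/3)q_{Pike}.
Similarly q_{Pike} = 137/6 − (1/3)q_{Kora}.
Plugging q_{Pike} into Kora's best response: q_{Kora} = 133/6 − (1/3)(137/6 − (1/3)q_{Kora}) ⇒ (8/9)q_{Kora} = 131/9, so q_{Kora} = 16.375.
Then q_{Pike} = 137/6 − (1/3)·16.375 = 17.375.
P_{Kora} = 171 − 3·16.375 − 2·17.375 = 87.125.

87.125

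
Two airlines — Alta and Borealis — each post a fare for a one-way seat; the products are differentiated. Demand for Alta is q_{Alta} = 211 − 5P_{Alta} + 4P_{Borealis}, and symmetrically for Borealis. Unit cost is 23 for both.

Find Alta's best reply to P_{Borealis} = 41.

49

Alta's profit: π = (P_{Alta} − 23)(211 − 5P_{Alta} + 4P_{Borealis}).
∂π/∂P_{Alta} = 326 − 10P_{Alta} + 4P_{Borealis} = 0 ⇒ P_{Alta} = 32.6 + 0.4P_{Borealis}.
At P_{Borealis} = 41: P_{Alta} = 32.6 + 0.4·41 = 49.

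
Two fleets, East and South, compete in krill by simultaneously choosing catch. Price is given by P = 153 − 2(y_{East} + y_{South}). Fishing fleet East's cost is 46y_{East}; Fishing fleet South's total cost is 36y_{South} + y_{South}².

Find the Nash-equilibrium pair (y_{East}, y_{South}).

Fishing fleet East's profit: π = y_{East}(153 − 2(y_{East} + y_{South})) − 46y_{East}.
∂π/∂y_{East} = 107 − 4y_{East} − 2y_{South} = 0, so y_{East} = 26.75 − 0.5y_{South}.
For South: ∂π/∂y_{South} = 117 − 6y_{South} − 2y_{East} = 0 ⇒ y_{South} = 19.5 − (1/3)y_{East}.
Plugging y_{South} into East's best response: y_{East} = 26.75 − 0.5(19.5 − (1/3)y_{East}) ⇒ (5/6)y_{East} = 17, so y_{East} = 20.4.
Then y_{South} = 19.5 − (1/3)·20.4 = 12.7.

20.4, 12.7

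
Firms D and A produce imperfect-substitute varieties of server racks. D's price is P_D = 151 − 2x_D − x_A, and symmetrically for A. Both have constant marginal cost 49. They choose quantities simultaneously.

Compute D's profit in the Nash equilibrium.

832.32

Firm D's profit: π = x_D(151 − 2x_D − x_A) − 49x_D.
∂π/∂x_D = 102 − 4x_D − x_A = 0 ⇒ x_D = 25.5 − 0.25x_A.
Setting x_D = x_A in the reaction function: x_D = 25.5 − 0.25x_D, so x_D = 25.5 / 1.25 = 20.4.
P_D = 151 − 2·20.4 − 20.4 = 89.8.
Profit = (89.8 − 49)·20.4 = 832.32.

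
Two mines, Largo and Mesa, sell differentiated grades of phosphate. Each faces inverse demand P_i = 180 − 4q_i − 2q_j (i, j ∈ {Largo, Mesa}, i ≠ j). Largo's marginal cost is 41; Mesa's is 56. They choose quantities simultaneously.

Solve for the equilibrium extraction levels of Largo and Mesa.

14.4, 11.9

Mine Largo's profit: π = q_{Largo}(180 − 4q_{Largo} − 2q_{Mesa}) − 41q_{Largo}.
∂π/∂q_{Largo} = 139 − 8q_{Largo} − 2q_{Mesa} = 0 ⇒ q_{Largo} = 17.375 − 0.25q_{Mesa}.
Similarly q_{Mesa} = 15.5 − 0.25q_{Largo}.
Solving the two reaction functions simultaneously: (1 − (−0.25)(−0.25))q_{Largo} = 17.375 − 0.25·15.5, so 0.9375q_{Largo} = 13.5 and q_{Largo} = 14.4.
Then q_{Mesa} = 15.5 − 0.25·14.4 = 11.9.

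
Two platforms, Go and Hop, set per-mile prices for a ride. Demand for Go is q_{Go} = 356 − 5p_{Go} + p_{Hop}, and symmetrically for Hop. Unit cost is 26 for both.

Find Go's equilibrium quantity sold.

140

Go's profit: π = (p_{Go} − 26)(356 − 5p_{Go} + p_{Hop}).
∂π/∂p_{Go} = 486 − 10p_{Go} + p_{Hop} = 0 ⇒ p_{Go} = 48.6 + 0.1p_{Hop}.
The game is symmetric, so in equilibrium p_{Hop} = p_{Go}: the reaction function gives 0.9p_{Go} = 48.6, hence p_{Go} = 54.
q_{Go} = 356 − 5·54 + 54 = 140.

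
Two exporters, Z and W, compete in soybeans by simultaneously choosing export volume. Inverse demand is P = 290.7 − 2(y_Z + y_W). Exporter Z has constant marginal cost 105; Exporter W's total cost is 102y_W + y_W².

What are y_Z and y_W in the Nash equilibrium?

Exporter Z's profit: π = y_Z(290.7 − 2(y_Z + y_W)) − 105y_Z.
∂π/∂y_Z = 185.7 − 4y_Z − 2y_W = 0, so y_Z = 46.425 − 0.5y_W.
For W: ∂π/∂y_W = 188.7 − 6y_W − 2y_Z = 0 ⇒ y_W = 31.45 − (1/3)y_Z.
Substituting the second reaction function into the first: y_Z = 46.425 − 0.5(31.45 − (1/3)y_Z), which gives (5/6)y_Z = 30.7 ⇒ y_Z = 36.84.
Then y_W = 31.45 − (1/3)·36.84 = 19.17.

36.84, 19.17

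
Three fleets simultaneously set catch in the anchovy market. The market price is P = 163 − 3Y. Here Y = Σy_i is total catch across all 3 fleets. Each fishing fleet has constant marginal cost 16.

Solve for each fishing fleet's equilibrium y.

A representative fishing fleet's profit is π_i = y_i(163 − 3Y) − 16y_i, with Y = y_i + Σ_{j≠i} y_j.
First-order condition: 147 − 6y_i − 3Σ_{j≠i} y_j = 0.
With identical fishing fleets, set every y_j = y: then 147 − 6y − 6y = 0, i.e. y = 147/12 = 12.25.

12.25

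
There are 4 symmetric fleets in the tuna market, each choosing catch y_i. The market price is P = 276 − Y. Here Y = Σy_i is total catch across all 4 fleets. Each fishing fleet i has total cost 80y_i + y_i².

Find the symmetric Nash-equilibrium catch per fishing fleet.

A representative fishing fleet's profit is π_i = y_i(276 − Y) − 80y_i − y_i², with Y = y_i + Σ_{j≠i} y_j.
First-order condition: 196 − 4y_i − Σ_{j≠i} y_j = 0.
With identical fishing fleets, set every y_j = y: then 196 − 4y − 3y = 0, i.e. y = 196/7 = 28.

28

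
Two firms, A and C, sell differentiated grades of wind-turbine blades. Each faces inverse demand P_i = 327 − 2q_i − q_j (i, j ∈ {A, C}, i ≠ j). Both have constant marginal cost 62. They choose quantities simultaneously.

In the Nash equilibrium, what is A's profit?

Firm A's profit: π = q_A(327 − 2q_A − q_C) − 62q_A.
∂π/∂q_A = 265 − 4q_A − q_C = 0 ⇒ q_A = 66.25 − 0.25q_C.
Setting q_A = q_C in the reaction function: q_A = 66.25 − 0.25q_A, so q_A = 66.25 / 1.25 = 53.
P_A = 327 − 2·53 − 53 = 168.
Profit = (168 − 62)·53 = 5618.

5618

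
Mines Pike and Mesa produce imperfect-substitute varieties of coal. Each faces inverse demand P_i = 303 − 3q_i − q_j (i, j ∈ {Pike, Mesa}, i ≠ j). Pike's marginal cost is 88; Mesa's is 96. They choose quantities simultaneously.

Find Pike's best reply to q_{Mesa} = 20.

Mine Pike's profit: π = q_{Pike}(303 − 3q_{Pike} − q_{Mesa}) − 88q_{Pike}.
∂π/∂q_{Pike} = 215 − 6q_{Pike} − q_{Mesa} = 0 ⇒ q_{Pike} = 215/6 − (1/6)q_{Mesa}.
At q_{Mesa} = 20: q_{Pike} = 215/6 − (1/6)·20 = 32.5.

32.5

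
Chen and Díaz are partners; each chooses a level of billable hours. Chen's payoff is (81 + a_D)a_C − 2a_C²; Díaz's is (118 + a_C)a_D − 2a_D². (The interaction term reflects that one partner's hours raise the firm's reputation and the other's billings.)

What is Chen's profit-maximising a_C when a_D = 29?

Expanding Chen's payoff: 81a_C + a_Da_C − 2a_C².
∂π/∂a_C = 81 + a_D − 4a_C = 0, so a_C = 20.25 + 0.25a_D.
At a_D = 29: a_C = 20.25 + 0.25·29 = 27.5.

27.5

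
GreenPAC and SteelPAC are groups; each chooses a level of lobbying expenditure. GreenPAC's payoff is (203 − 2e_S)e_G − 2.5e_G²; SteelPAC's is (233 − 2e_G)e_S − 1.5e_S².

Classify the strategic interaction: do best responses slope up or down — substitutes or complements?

Expanding GreenPAC's payoff: 203e_G − 2e_Se_G − 2.5e_G².
∂π/∂e_G = 203 − 2e_S − 5e_G = 0, so e_G = 40.6 − 0.4e_S.
The best-response slope de_G/de_S = −0.4 < 0: the reaction function is downward-sloping, so the choices are strategic substitutes.

strategic substitutes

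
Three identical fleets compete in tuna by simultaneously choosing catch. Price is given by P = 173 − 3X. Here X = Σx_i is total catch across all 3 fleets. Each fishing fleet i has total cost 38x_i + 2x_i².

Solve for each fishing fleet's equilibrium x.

8.4375

A representative fishing fleet's profit is π_i = x_i(173 − 3X) − 38x_i − 2x_i², with X = x_i + Σ_{j≠i} x_j.
First-order condition: 135 − 10x_i − 3Σ_{j≠i} x_j = 0.
Imposing symmetry (x_j = x for all j) turns Σ_{j≠i} x_j into 2x, so 135 = 16x and x = 8.4375.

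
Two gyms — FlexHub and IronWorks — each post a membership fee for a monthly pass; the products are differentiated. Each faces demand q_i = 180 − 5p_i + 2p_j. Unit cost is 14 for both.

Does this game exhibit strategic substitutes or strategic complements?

FlexHub's profit: π = (p_{FlexHub} − 14)(180 − 5p_{FlexHub} + 2p_{IronWorks}).
∂π/∂p_{FlexHub} = 250 − 10p_{FlexHub} + 2p_{IronWorks} = 0 ⇒ p_{FlexHub} = 25 + 0.2p_{IronWorks}.
The best-response slope dp_{FlexHub}/dp_{IronWorks} = 0.2 > 0: the reaction function is upward-sloping, so the choices are strategic complements.

strategic complements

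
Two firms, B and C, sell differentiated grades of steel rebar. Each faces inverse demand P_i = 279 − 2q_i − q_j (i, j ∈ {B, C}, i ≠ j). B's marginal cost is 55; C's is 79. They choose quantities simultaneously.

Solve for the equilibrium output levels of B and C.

Firm B's profit: π = q_B(279 − 2q_B − q_C) − 55q_B.
∂π/∂q_B = 224 − 4q_B − q_C = 0 ⇒ q_B = 56 − 0.25q_C.
Similarly q_C = 50 − 0.25q_B.
Solving the two reaction functions simultaneously: (1 − (−0.25)(−0.25))q_B = 56 − 0.25·50, so 0.9375q_B = 43.5 and q_B = 46.4.
Then q_C = 50 − 0.25·46.4 = 38.4.

46.4, 38.4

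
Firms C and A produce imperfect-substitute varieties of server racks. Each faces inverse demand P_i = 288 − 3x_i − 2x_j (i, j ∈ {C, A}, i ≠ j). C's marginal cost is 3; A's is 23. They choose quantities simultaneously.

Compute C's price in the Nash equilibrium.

113.625

Firm C's profit: π = x_C(288 − 3x_C − 2x_A) − 3x_C.
∂π/∂x_C = 285 − 6x_C − 2x_A = 0 ⇒ x_C = 47.5 − (1/3)x_A.
Similarly x_A = 265/6 − (1/3)x_C.
Plugging x_A into C's best response: x_C = 47.5 − (1/3)(265/6 − (1/3)x_C) ⇒ (8/9)x_C = 295/9, so x_C = 36.875.
Then x_A = 265/6 − (1/3)·36.875 = 31.875.
P_C = 288 − 3·36.875 − 2·31.875 = 113.625.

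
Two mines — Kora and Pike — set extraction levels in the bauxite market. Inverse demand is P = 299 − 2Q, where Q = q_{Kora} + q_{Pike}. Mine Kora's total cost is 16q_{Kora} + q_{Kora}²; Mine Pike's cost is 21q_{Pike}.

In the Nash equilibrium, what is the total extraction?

83.9

Mine Kora's profit: π = q_{Kora}(299 − 2(q_{Kora} + q_{Pike})) − 16q_{Kora} − q_{Kora}².
∂π/∂q_{Kora} = 283 − 6q_{Kora} − 2q_{Pike} = 0, so q_{Kora} = 283/6 − (1/3)q_{Pike}.
For Pike: ∂π/∂q_{Pike} = 278 − 4q_{Pike} − 2q_{Kora} = 0 ⇒ q_{Pike} = 69.5 − 0.5q_{Kora}.
Substituting the second reaction function into the first: q_{Kora} = 283/6 − (1/3)(69.5 − 0.5q_{Kora}), which gives (5/6)q_{Kora} = 24 ⇒ q_{Kora} = 28.8.
Then q_{Pike} = 69.5 − 0.5·28.8 = 55.1.
Total extraction: 28.8 + 55.1 = 83.9.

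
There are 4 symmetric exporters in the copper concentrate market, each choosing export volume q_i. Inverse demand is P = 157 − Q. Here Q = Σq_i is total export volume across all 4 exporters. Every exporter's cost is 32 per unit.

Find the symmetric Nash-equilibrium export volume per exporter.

A representative exporter's profit is π_i = q_i(157 − Q) − 32q_i, with Q = q_i + Σ_{j≠i} q_j.
First-order condition: 125 − 2q_i − Σ_{j≠i} q_j = 0.
Imposing symmetry (q_j = q for all j) turns Σ_{j≠i} q_j into 3q, so 125 = 5q and q = 25.

25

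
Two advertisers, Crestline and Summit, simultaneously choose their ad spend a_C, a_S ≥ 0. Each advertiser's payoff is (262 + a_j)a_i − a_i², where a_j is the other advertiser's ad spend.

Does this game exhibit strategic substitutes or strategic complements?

strategic complements

Crestline's payoff is (262 + a_S)a_C − a_C².
∂π/∂a_C = 262 + a_S − 2a_C = 0, so a_C = 131 + 0.5a_S.
The best-response slope da_C/da_S = 0.5 > 0: the reaction function is upward-sloping, so the choices are strategic complements.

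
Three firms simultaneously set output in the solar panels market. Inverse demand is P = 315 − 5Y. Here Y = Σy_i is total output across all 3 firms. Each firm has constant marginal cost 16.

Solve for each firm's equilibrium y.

14.95

A representative firm's profit is π_i = y_i(315 − 5Y) − 16y_i, with Y = y_i + Σ_{j≠i} y_j.
First-order condition: 299 − 10y_i − 5Σ_{j≠i} y_j = 0.
Imposing symmetry (y_j = y for all j) turns Σ_{j≠i} y_j into 2y, so 299 = 20y and y = 14.95.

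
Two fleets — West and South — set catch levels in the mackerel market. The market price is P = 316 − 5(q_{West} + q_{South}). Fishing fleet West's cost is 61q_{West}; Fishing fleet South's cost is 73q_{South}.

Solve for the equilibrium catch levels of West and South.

Fishing fleet West's profit: π = q_{West}(316 − 5(q_{West} + q_{South})) − 61q_{West}.
∂π/∂q_{West} = 255 − 10q_{West} − 5q_{South} = 0, so q_{West} = 25.5 − 0.5q_{South}.
By the same steps for South: q_{South} = 24.3 − 0.5q_{West}.
Plugging q_{South} into West's best response: q_{West} = 25.5 − 0.5(24.3 − 0.5q_{West}) ⇒ 0.75q_{West} = 13.35, so q_{West} = 17.8.
Then q_{South} = 24.3 − 0.5·17.8 = 15.4.

17.8, 15.4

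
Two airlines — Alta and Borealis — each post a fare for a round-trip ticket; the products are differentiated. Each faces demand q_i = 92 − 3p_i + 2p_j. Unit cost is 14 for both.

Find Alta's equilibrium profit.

Alta's profit: π = (p_{Alta} − 14)(92 − 3p_{Alta} + 2p_{Borealis}).
∂π/∂p_{Alta} = 134 − 6p_{Alta} + 2p_{Borealis} = 0 ⇒ p_{Alta} = 67/3 + (1/3)p_{Borealis}.
By symmetry p_{Borealis} = p_{Alta}; substituting into the reaction function, (2/3)p_{Alta} = 67/3 and p_{Alta} = 33.5.
q_{Alta} = 92 − 3·33.5 + 2·33.5 = 58.5.
Profit = (33.5 − 14)·58.5 = 1140.75.

1140.75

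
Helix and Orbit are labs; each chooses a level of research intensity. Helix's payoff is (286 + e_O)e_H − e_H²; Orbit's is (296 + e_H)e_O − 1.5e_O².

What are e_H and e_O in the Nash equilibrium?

Expanding Helix's payoff: 286e_H + e_Oe_H − e_H².
∂π/∂e_H = 286 + e_O − 2e_H = 0, so e_H = 143 + 0.5e_O.
Likewise for Orbit: e_O = 296/3 + (1/3)e_H.
Substituting the second reaction function into the first: e_H = 143 + 0.5(296/3 + (1/3)e_H), which gives (5/6)e_H = 577/3 ⇒ e_H = 230.8.
Then e_O = 296/3 + (1/3)·230.8 = 175.6.

230.8, 175.6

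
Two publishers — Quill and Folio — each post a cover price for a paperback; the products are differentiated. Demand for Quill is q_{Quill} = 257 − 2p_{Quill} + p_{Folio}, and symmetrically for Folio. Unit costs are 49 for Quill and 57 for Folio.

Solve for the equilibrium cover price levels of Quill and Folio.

Quill's profit: π = (p_{Quill} − 49)(257 − 2p_{Quill} + p_{Folio}).
∂π/∂p_{Quill} = 355 − 4p_{Quill} + p_{Folio} = 0 ⇒ p_{Quill} = 88.75 + 0.25p_{Folio}.
Similarly p_{Folio} = 92.75 + 0.25p_{Quill}.
Plugging p_{Folio} into Quill's best response: p_{Quill} = 88.75 + 0.25(92.75 + 0.25p_{Quill}) ⇒ 0.9375p_{Quill} = 111.9375, so p_{Quill} = 119.4.
Then p_{Folio} = 92.75 + 0.25·119.4 = 122.6.

119.4, 122.6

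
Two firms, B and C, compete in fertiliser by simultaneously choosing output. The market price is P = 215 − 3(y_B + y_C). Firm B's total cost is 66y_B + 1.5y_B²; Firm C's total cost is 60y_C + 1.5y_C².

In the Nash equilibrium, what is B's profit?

Firm B's profit: π = y_B(215 − 3(y_B + y_C)) − 66y_B − 1.5y_B².
∂π/∂y_B = 149 − 9y_B − 3y_C = 0, so y_B = 149/9 − (1/3)y_C.
By the same steps for C: y_C = 155/9 − (1/3)y_B.
Substituting the second reaction function into the first: y_B = 149/9 − (1/3)(155/9 − (1/3)y_B), which gives (8/9)y_B = 292/27 ⇒ y_B = 73/6.
Then y_C = 155/9 − (1/3)·(73/6) = 79/6.
Price P = 215 − 3·(76/3) = 139.
B's profit: (139 − 66)·(73/6) − 1.5(73/6)² = 666.125.

666.125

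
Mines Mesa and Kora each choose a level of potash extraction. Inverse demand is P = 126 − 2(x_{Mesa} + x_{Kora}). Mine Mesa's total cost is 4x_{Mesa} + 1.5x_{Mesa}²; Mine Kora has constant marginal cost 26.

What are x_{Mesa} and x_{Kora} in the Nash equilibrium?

Mine Mesa's profit: π = x_{Mesa}(126 − 2(x_{Mesa} + x_{Kora})) − 4x_{Mesa} − 1.5x_{Mesa}².
∂π/∂x_{Mesa} = 122 − 7x_{Mesa} − 2x_{Kora} = 0, so x_{Mesa} = 122/7 − (2/7)x_{Kora}.
For Kora: ∂π/∂x_{Kora} = 100 − 4x_{Kora} − 2x_{Mesa} = 0 ⇒ x_{Kora} = 25 − 0.5x_{Mesa}.
Solving the two reaction functions simultaneously: (1 − (−2/7)(−0.5))x_{Mesa} = 122/7 − (2/7)·25, so (6/7)x_{Mesa} = 72/7 and x_{Mesa} = 12.
Then x_{Kora} = 25 − 0.5·12 = 19.

12, 19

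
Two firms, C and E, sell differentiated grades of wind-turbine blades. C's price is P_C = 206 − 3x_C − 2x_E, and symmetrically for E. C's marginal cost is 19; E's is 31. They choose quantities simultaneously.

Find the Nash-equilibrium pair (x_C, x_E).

Firm C's profit: π = x_C(206 − 3x_C − 2x_E) − 19x_C.
∂π/∂x_C = 187 − 6x_C − 2x_E = 0 ⇒ x_C = 187/6 − (1/3)x_E.
Similarly x_E = 175/6 − (1/3)x_C.
Plugging x_E into C's best response: x_C = 187/6 − (1/3)(175/6 − (1/3)x_C) ⇒ (8/9)x_C = 193/9, so x_C = 24.125.
Then x_E = 175/6 − (1/3)·24.125 = 21.125.

24.125, 21.125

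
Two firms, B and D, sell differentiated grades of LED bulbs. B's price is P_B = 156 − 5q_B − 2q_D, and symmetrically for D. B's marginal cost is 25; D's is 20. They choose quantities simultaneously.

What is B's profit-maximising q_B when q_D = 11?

Firm B's profit: π = q_B(156 − 5q_B − 2q_D) − 25q_B.
∂π/∂q_B = 131 − 10q_B − 2q_D = 0 ⇒ q_B = 13.1 − 0.2q_D.
At q_D = 11: q_B = 13.1 − 0.2·11 = 10.9.

10.9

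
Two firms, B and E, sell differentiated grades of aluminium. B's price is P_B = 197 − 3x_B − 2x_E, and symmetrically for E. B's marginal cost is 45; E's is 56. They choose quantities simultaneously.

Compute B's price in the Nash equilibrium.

104.0625

Firm B's profit: π = x_B(197 − 3x_B − 2x_E) − 45x_B.
∂π/∂x_B = 152 − 6x_B − 2x_E = 0 ⇒ x_B = 76/3 − (1/3)x_E.
Similarly x_E = 23.5 − (1/3)x_B.
Solving the two reaction functions simultaneously: (1 − (−1/3)(−1/3))x_B = 76/3 − (1/3)·23.5, so (8/9)x_B = 17.5 and x_B = 19.6875.
Then x_E = 23.5 − (1/3)·19.6875 = 16.9375.
P_B = 197 − 3·19.6875 − 2·16.9375 = 104.0625.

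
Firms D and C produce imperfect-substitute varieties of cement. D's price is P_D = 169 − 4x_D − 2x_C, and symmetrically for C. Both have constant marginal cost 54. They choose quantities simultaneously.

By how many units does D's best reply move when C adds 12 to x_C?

-3

Firm D's profit: π = x_D(169 − 4x_D − 2x_C) − 54x_D.
∂π/∂x_D = 115 − 8x_D − 2x_C = 0 ⇒ x_D = 14.375 − 0.25x_C.
The reaction-function slope is −0.25, so a 12-unit rise in x_C moves x_D by −0.25 × 12 = −3. D's best response falls — the actions are strategic substitutes.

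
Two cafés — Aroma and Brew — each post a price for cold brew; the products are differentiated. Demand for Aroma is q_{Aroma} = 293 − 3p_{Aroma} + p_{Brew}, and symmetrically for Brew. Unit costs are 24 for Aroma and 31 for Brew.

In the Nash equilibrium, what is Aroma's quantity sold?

Aroma's profit: π = (p_{Aroma} − 24)(293 − 3p_{Aroma} + p_{Brew}).
∂π/∂p_{Aroma} = 365 − 6p_{Aroma} + p_{Brew} = 0 ⇒ p_{Aroma} = 365/6 + (1/6)p_{Brew}.
Similarly p_{Brew} = 193/3 + (1/6)p_{Aroma}.
Plugging p_{Brew} into Aroma's best response: p_{Aroma} = 365/6 + (1/6)(193/3 + (1/6)p_{Aroma}) ⇒ (35/36)p_{Aroma} = 644/9, so p_{Aroma} = 73.6.
Then p_{Brew} = 193/3 + (1/6)·73.6 = 76.6.
q_{Aroma} = 293 − 3·73.6 + 76.6 = 148.8.

148.8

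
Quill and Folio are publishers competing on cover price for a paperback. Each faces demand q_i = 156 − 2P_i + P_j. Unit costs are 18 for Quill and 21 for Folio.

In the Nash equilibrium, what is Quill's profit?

4305.92

Quill's profit: π = (P_{Quill} − 18)(156 − 2P_{Quill} + P_{Folio}).
∂π/∂P_{Quill} = 192 − 4P_{Quill} + P_{Folio} = 0 ⇒ P_{Quill} = 48 + 0.25P_{Folio}.
Similarly P_{Folio} = 49.5 + 0.25P_{Quill}.
Plugging P_{Folio} into Quill's best response: P_{Quill} = 48 + 0.25(49.5 + 0.25P_{Quill}) ⇒ 0.9375P_{Quill} = 60.375, so P_{Quill} = 64.4.
Then P_{Folio} = 49.5 + 0.25·64.4 = 65.6.
q_{Quill} = 156 − 2·64.4 + 65.6 = 92.8.
Profit = (64.4 − 18)·92.8 = 4305.92.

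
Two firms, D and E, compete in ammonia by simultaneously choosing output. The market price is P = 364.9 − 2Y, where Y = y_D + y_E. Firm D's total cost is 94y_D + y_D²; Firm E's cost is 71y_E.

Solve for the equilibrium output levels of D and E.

Firm D's profit: π = y_D(364.9 − 2(y_D + y_E)) − 94y_D − y_D².
∂π/∂y_D = 270.9 − 6y_D − 2y_E = 0, so y_D = 45.15 − (1/3)y_E.
For E: ∂π/∂y_E = 293.9 − 4y_E − 2y_D = 0 ⇒ y_E = 73.475 − 0.5y_D.
Solving the two reaction functions simultaneously: (1 − (−1/3)(−0.5))y_D = 45.15 − (1/3)·73.475, so (5/6)y_D = 2479/120 and y_D = 24.79.
Then y_E = 73.475 − 0.5·24.79 = 61.08.

24.79, 61.08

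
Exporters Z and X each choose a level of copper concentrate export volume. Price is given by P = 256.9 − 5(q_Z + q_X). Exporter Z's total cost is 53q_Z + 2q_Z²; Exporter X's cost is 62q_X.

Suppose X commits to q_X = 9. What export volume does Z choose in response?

Exporter Z's profit: π = q_Z(256.9 − 5(q_Z + q_X)) − 53q_Z − 2q_Z².
∂π/∂q_Z = 203.9 − 14q_Z − 5q_X = 0, so q_Z = 2039/140 − (5/14)q_X.
At q_X = 9: q_Z = 2039/140 − (5/14)·9 = 11.35.

11.35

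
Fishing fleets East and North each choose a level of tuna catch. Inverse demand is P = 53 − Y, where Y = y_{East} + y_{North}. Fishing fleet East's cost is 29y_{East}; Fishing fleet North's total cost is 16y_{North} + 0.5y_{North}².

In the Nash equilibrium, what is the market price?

36

Fishing fleet East's profit: π = y_{East}(53 − (y_{East} + y_{North})) − 29y_{East}.
∂π/∂y_{East} = 24 − 2y_{East} − y_{North} = 0, so y_{East} = 12 − 0.5y_{North}.
For North: ∂π/∂y_{North} = 37 − 3y_{North} − y_{East} = 0 ⇒ y_{North} = 37/3 − (1/3)y_{East}.
Plugging y_{North} into East's best response: y_{East} = 12 − 0.5(37/3 − (1/3)y_{East}) ⇒ (5/6)y_{East} = 35/6, so y_{East} = 7.
Then y_{North} = 37/3 − (1/3)·7 = 10.
Equilibrium price: P = 53 − 17 = 36.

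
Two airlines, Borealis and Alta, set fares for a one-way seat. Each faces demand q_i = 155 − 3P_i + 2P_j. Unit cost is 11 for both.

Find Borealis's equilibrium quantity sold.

Borealis's profit: π = (P_{Borealis} − 11)(155 − 3P_{Borealis} + 2P_{Alta}).
∂π/∂P_{Borealis} = 188 − 6P_{Borealis} + 2P_{Alta} = 0 ⇒ P_{Borealis} = 94/3 + (1/3)P_{Alta}.
By symmetry P_{Alta} = P_{Borealis}; substituting into the reaction function, (2/3)P_{Borealis} = 94/3 and P_{Borealis} = 47.
q_{Borealis} = 155 − 3·47 + 2·47 = 108.

108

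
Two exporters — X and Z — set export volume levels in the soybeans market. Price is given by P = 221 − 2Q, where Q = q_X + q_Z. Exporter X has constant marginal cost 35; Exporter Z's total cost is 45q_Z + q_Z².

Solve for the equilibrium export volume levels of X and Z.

Exporter X's profit: π = q_X(221 − 2(q_X + q_Z)) − 35q_X.
∂π/∂q_X = 186 − 4q_X − 2q_Z = 0, so q_X = 46.5 − 0.5q_Z.
For Z: ∂π/∂q_Z = 176 − 6q_Z − 2q_X = 0 ⇒ q_Z = 88/3 − (1/3)q_X.
Plugging q_Z into X's best response: q_X = 46.5 − 0.5(88/3 − (1/3)q_X) ⇒ (5/6)q_X = 191/6, so q_X = 38.2.
Then q_Z = 88/3 − (1/3)·38.2 = 16.6.

38.2, 16.6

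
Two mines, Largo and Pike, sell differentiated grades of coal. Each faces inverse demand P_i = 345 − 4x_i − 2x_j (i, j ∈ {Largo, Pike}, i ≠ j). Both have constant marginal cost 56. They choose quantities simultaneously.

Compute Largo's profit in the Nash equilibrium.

Mine Largo's profit: π = x_{Largo}(345 − 4x_{Largo} − 2x_{Pike}) − 56x_{Largo}.
∂π/∂x_{Largo} = 289 − 8x_{Largo} − 2x_{Pike} = 0 ⇒ x_{Largo} = 36.125 − 0.25x_{Pike}.
Setting x_{Largo} = x_{Pike} in the reaction function: x_{Largo} = 36.125 − 0.25x_{Largo}, so x_{Largo} = 36.125 / 1.25 = 28.9.
P_{Largo} = 345 − 4·28.9 − 2·28.9 = 171.6.
Profit = (171.6 − 56)·28.9 = 3340.84.

3340.84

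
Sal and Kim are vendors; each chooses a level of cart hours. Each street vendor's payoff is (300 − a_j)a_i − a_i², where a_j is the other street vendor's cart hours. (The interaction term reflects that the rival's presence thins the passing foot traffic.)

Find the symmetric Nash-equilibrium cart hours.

Sal's payoff is (300 − a_K)a_S − a_S².
∂π/∂a_S = 300 − a_K − 2a_S = 0, so a_S = 150 − 0.5a_K.
By symmetry a_K = a_S; substituting into the reaction function, 1.5a_S = 150 and a_S = 100.

100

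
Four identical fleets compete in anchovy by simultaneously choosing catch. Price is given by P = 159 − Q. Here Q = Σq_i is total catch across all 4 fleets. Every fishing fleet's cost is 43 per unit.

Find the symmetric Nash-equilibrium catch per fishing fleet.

23.2

A representative fishing fleet's profit is π_i = q_i(159 − Q) − 43q_i, with Q = q_i + Σ_{j≠i} q_j.
First-order condition: 116 − 2q_i − Σ_{j≠i} q_j = 0.
In a symmetric equilibrium every fishing fleet chooses the same q, so Σ_{j≠i} q_j = 3q. The condition becomes 116 − 5q = 0, giving q = 116/5 = 23.2.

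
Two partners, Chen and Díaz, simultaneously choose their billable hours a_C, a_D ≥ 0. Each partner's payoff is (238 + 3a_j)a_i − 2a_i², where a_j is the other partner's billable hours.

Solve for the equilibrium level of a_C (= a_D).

Chen's payoff is (238 + 3a_D)a_C − 2a_C².
∂π/∂a_C = 238 + 3a_D − 4a_C = 0, so a_C = 59.5 + 0.75a_D.
Setting a_C = a_D in the reaction function: a_C = 59.5 + 0.75a_C, so a_C = 59.5 / 0.25 = 238.

238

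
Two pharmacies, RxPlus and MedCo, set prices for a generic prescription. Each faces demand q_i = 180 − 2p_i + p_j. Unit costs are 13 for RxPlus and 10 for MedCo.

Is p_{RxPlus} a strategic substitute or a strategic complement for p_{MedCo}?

strategic complements

RxPlus's profit: π = (p_{RxPlus} − 13)(180 − 2p_{RxPlus} + p_{MedCo}).
∂π/∂p_{RxPlus} = 206 − 4p_{RxPlus} + p_{MedCo} = 0 ⇒ p_{RxPlus} = 51.5 + 0.25p_{MedCo}.
The best-response slope dp_{RxPlus}/dp_{MedCo} = 0.25 > 0: the reaction function is upward-sloping, so the choices are strategic complements.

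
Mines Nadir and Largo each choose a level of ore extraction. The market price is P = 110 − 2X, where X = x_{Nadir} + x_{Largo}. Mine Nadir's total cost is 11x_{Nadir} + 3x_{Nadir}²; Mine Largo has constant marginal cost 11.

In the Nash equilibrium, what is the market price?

Mine Nadir's profit: π = x_{Nadir}(110 − 2(x_{Nadir} + x_{Largo})) − 11x_{Nadir} − 3x_{Nadir}².
∂π/∂x_{Nadir} = 99 − 10x_{Nadir} − 2x_{Largo} = 0, so x_{Nadir} = 9.9 − 0.2x_{Largo}.
For Largo: ∂π/∂x_{Largo} = 99 − 4x_{Largo} − 2x_{Nadir} = 0 ⇒ x_{Largo} = 24.75 − 0.5x_{Nadir}.
Solving the two reaction functions simultaneously: (1 − (−0.2)(−0.5))x_{Nadir} = 9.9 − 0.2·24.75, so 0.9x_{Nadir} = 4.95 and x_{Nadir} = 5.5.
Then x_{Largo} = 24.75 − 0.5·5.5 = 22.
Equilibrium price: P = 110 − 2·27.5 = 55.

55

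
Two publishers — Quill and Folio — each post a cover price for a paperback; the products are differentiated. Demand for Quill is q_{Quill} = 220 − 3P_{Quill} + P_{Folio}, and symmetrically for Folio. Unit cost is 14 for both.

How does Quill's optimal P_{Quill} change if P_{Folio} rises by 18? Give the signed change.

3

Quill's profit: π = (P_{Quill} − 14)(220 − 3P_{Quill} + P_{Folio}).
∂π/∂P_{Quill} = 262 − 6P_{Quill} + P_{Folio} = 0 ⇒ P_{Quill} = 131/3 + (1/6)P_{Folio}.
The reaction-function slope is 1/6, so an 18-unit rise in P_{Folio} moves P_{Quill} by 1/6 × 18 = 3. Quill's best response rises — the actions are strategic complements.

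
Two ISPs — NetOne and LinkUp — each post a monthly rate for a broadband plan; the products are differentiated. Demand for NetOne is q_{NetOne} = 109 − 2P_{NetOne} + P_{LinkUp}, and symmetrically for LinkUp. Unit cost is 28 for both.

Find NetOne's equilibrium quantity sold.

54

NetOne's profit: π = (P_{NetOne} − 28)(109 − 2P_{NetOne} + P_{LinkUp}).
∂π/∂P_{NetOne} = 165 − 4P_{NetOne} + P_{LinkUp} = 0 ⇒ P_{NetOne} = 41.25 + 0.25P_{LinkUp}.
The game is symmetric, so in equilibrium P_{LinkUp} = P_{NetOne}: the reaction function gives 0.75P_{NetOne} = 41.25, hence P_{NetOne} = 55.
q_{NetOne} = 109 − 2·55 + 55 = 54.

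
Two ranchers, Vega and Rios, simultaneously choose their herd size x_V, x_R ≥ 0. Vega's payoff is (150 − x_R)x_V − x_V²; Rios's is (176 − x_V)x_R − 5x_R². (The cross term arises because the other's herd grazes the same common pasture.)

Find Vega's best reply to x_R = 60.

Expanding Vega's payoff: 150x_V − x_Rx_V − x_V².
∂π/∂x_V = 150 − x_R − 2x_V = 0, so x_V = 75 − 0.5x_R.
At x_R = 60: x_V = 75 − 0.5·60 = 45.

45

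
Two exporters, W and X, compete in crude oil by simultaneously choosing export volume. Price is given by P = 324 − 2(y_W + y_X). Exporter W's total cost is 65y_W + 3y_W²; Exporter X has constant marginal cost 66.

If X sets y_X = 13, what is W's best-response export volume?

23.3

Exporter W's profit: π = y_W(324 − 2(y_W + y_X)) − 65y_W − 3y_W².
∂π/∂y_W = 259 − 10y_W − 2y_X = 0, so y_W = 25.9 − 0.2y_X.
At y_X = 13: y_W = 25.9 − 0.2·13 = 23.3.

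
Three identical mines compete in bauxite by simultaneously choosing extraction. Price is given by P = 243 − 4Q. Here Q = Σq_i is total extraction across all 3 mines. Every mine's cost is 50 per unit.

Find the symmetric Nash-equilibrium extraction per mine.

A representative mine's profit is π_i = q_i(243 − 4Q) − 50q_i, with Q = q_i + Σ_{j≠i} q_j.
First-order condition: 193 − 8q_i − 4Σ_{j≠i} q_j = 0.
In a symmetric equilibrium every mine chooses the same q, so Σ_{j≠i} q_j = 2q. The condition becomes 193 − 16q = 0, giving q = 193/16 = 12.0625.

12.0625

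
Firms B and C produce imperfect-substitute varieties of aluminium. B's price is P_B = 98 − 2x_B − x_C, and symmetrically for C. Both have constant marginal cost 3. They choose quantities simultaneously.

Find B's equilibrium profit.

722

Firm B's profit: π = x_B(98 − 2x_B − x_C) − 3x_B.
∂π/∂x_B = 95 − 4x_B − x_C = 0 ⇒ x_B = 23.75 − 0.25x_C.
The game is symmetric, so in equilibrium x_C = x_B: the reaction function gives 1.25x_B = 23.75, hence x_B = 19.
P_B = 98 − 2·19 − 19 = 41.
Profit = (41 − 3)·19 = 722.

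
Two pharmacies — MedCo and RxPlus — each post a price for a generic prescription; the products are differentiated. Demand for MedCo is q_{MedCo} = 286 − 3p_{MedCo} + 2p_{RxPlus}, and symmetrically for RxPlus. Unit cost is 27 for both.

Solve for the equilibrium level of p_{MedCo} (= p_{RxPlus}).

MedCo's profit: π = (p_{MedCo} − 27)(286 − 3p_{MedCo} + 2p_{RxPlus}).
∂π/∂p_{MedCo} = 367 − 6p_{MedCo} + 2p_{RxPlus} = 0 ⇒ p_{MedCo} = 367/6 + (1/3)p_{RxPlus}.
The game is symmetric, so in equilibrium p_{RxPlus} = p_{MedCo}: the reaction function gives (2/3)p_{MedCo} = 367/6, hence p_{MedCo} = 91.75.

91.75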